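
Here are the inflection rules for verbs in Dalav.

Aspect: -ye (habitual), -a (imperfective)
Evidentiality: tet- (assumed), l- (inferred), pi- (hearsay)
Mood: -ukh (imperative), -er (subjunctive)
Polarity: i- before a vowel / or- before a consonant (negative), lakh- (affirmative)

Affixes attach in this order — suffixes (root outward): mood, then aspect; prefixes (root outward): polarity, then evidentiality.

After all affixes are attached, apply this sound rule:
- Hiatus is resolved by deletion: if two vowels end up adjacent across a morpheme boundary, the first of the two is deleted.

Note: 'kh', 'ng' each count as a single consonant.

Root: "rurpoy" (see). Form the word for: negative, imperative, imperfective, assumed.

tetorrurpoyukha

Attach polarity negative or- (before consonant 'r') → orrurpoy.
Attach mood imperative -ukh → orrurpoyukh.
Attach evidentiality assumed tet- → tetorrurpoyukh.
Attach aspect imperfective -a → tetorrurpoyukha.
Vowel deletion: no change.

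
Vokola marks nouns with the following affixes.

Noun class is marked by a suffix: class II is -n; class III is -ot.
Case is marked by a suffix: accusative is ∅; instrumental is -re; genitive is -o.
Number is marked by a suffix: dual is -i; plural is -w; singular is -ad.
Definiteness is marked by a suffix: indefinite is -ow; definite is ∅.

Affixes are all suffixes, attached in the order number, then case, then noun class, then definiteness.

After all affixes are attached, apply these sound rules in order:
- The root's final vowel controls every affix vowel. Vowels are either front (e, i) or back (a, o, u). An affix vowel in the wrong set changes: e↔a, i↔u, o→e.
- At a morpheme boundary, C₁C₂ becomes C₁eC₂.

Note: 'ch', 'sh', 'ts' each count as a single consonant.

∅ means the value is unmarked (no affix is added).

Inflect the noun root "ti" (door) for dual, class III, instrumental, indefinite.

Attach number dual -i → tii.
Attach case instrumental -re → tiire.
Attach noun class class III -ot → tiireot.
Attach definiteness indefinite -ow → tiireotow.
Apply vowel harmony: tiireotow → tiireetew.
Epenthesis: no change.

tiireetew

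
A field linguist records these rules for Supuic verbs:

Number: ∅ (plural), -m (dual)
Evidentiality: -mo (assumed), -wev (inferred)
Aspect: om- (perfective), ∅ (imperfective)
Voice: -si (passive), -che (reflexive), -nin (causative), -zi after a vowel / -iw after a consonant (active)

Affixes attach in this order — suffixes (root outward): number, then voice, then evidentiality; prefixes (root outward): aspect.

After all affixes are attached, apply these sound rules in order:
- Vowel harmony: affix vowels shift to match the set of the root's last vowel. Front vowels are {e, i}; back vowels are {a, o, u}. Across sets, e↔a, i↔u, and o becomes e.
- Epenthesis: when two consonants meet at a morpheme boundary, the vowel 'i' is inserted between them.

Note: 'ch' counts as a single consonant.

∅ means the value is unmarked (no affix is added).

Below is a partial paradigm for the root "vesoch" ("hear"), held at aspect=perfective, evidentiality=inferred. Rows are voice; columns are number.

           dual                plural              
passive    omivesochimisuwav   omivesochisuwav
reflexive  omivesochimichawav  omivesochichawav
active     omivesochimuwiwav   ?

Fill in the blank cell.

Attach aspect perfective om- → omvesoch.
number = plural: zero marking, form stays omvesoch.
Attach voice active -iw (after consonant 'ch') → omvesochiw.
Attach evidentiality inferred -wev → omvesochiwwev.
Apply vowel harmony: omvesochiwwev → omvesochuwwav.
Apply epenthesis: omvesochuwwav → omivesochuwiwav.

omivesochuwiwav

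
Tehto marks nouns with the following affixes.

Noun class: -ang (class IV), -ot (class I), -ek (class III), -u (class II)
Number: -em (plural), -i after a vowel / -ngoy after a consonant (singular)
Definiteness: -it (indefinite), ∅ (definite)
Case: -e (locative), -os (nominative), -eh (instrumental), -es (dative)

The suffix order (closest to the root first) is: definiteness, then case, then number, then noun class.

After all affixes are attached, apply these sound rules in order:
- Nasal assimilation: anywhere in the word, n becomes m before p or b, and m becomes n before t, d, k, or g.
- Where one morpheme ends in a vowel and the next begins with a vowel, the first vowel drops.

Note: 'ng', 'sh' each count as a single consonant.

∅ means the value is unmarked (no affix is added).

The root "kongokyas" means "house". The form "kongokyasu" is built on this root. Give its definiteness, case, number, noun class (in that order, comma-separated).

Segment: kongokyas-e-i-u.
definiteness: ∅ → definite.
case: -e → locative.
number: -i/ngoy → singular.
noun class: -u → class II.

definite, locative, singular, class II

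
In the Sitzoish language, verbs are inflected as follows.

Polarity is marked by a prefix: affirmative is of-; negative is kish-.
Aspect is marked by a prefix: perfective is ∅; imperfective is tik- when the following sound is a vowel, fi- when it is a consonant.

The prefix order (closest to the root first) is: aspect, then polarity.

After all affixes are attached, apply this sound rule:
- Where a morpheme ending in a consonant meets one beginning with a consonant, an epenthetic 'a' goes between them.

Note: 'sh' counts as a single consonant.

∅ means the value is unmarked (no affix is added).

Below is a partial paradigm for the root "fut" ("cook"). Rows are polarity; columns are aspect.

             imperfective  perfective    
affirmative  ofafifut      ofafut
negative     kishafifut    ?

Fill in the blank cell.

kishafut

aspect = perfective: zero marking, form stays fut.
Attach polarity negative kish- → kishfut.
Apply epenthesis: kishfut → kishafut.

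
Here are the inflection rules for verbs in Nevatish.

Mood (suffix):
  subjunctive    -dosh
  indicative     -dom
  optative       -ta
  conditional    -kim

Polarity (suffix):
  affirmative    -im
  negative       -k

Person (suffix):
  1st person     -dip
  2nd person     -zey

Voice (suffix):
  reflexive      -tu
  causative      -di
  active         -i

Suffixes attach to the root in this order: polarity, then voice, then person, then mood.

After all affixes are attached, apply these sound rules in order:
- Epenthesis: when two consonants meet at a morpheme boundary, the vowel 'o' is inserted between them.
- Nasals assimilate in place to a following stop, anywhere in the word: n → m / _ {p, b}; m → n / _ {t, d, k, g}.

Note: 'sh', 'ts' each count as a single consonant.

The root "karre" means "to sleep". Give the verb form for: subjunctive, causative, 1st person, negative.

karrekodidipodosh

Attach polarity negative -k → karrek.
Attach voice causative -di → karrekdi.
Attach person 1st person -dip → karrekdidip.
Attach mood subjunctive -dosh → karrekdidipdosh.
Apply epenthesis: karrekdidipdosh → karrekodidipodosh.
Nasal assimilation: no change.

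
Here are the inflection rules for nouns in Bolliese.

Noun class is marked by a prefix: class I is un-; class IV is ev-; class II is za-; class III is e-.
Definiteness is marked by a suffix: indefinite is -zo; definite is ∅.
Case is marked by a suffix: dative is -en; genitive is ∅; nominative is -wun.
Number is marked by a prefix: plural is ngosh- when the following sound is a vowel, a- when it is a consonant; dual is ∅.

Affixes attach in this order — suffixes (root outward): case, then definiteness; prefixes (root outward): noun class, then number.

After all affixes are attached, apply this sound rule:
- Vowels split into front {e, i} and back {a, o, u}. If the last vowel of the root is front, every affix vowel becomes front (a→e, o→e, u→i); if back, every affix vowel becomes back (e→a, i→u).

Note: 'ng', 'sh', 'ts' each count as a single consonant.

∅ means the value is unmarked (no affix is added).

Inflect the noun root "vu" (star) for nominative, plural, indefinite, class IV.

ngoshavvuwunzo

Attach case nominative -wun → vuwun.
Attach noun class class IV ev- → evvuwun.
Attach definiteness indefinite -zo → evvuwunzo.
Attach number plural ngosh- (before vowel 'e') → ngoshevvuwunzo.
Apply vowel harmony: ngoshevvuwunzo → ngoshavvuwunzo.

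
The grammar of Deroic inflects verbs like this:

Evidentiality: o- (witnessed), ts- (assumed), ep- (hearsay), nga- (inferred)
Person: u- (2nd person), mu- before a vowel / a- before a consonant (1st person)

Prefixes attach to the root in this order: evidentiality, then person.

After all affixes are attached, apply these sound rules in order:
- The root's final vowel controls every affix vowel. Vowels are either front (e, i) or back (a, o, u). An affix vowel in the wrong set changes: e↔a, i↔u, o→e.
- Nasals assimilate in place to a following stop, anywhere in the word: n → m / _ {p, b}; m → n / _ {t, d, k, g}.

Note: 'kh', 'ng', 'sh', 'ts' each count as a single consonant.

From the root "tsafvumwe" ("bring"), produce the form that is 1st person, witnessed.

mietsafvumwe

Attach evidentiality witnessed o- → otsafvumwe.
Attach person 1st person mu- (before vowel 'o') → muotsafvumwe.
Apply vowel harmony: muotsafvumwe → mietsafvumwe.
Nasal assimilation: no change.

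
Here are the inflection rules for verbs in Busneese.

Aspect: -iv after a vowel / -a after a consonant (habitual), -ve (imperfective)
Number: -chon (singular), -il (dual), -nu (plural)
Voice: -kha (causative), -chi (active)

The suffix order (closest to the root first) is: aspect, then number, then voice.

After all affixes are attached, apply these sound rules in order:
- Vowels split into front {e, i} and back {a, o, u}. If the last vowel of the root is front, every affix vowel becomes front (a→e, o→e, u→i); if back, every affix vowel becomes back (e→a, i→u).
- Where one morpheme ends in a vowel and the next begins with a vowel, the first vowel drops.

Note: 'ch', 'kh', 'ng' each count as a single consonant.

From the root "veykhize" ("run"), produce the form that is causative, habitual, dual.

veykhizivilkhe

Attach aspect habitual -iv (after vowel 'e') → veykhizeiv.
Attach number dual -il → veykhizeivil.
Attach voice causative -kha → veykhizeivilkha.
Apply vowel harmony: veykhizeivilkha → veykhizeivilkhe.
Apply vowel deletion: veykhizeivilkhe → veykhizivilkhe.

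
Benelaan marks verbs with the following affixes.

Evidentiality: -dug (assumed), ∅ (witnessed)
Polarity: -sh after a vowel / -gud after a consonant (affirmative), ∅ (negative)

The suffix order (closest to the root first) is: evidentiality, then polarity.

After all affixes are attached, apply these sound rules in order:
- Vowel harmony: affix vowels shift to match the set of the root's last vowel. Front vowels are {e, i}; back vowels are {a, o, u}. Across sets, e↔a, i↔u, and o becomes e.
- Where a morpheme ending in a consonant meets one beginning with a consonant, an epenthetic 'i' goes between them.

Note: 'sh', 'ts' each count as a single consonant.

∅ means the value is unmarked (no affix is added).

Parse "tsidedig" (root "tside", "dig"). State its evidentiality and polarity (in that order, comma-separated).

assumed, negative

Segment: tside-dug.
evidentiality: -dug → assumed.
polarity: ∅ → negative.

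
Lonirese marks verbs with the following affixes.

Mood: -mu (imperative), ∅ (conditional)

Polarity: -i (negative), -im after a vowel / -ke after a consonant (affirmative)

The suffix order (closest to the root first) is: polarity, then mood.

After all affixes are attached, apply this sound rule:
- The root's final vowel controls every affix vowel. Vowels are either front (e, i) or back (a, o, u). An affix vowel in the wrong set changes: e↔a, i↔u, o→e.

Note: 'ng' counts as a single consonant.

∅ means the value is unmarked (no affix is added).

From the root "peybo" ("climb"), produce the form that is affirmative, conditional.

Attach polarity affirmative -im (after vowel 'o') → peyboim.
mood = conditional: zero marking, form stays peyboim.
Apply vowel harmony: peyboim → peyboum.

peyboum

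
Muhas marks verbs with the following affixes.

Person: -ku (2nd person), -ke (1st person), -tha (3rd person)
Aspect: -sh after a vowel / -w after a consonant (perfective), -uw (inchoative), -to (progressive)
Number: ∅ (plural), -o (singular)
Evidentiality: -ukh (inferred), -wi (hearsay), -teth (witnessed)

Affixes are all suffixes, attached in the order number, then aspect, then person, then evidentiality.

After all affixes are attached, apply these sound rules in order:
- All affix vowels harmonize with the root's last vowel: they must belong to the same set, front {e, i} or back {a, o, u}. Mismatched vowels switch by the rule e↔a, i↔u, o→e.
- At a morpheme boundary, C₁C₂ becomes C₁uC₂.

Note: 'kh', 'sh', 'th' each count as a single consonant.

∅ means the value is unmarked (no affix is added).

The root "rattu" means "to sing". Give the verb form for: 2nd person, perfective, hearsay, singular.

Attach number singular -o → rattuo.
Attach aspect perfective -sh (after vowel 'o') → rattuosh.
Attach person 2nd person -ku → rattuoshku.
Attach evidentiality hearsay -wi → rattuoshkuwi.
Apply vowel harmony: rattuoshkuwi → rattuoshkuwu.
Apply epenthesis: rattuoshkuwu → rattuoshukuwu.

rattuoshukuwu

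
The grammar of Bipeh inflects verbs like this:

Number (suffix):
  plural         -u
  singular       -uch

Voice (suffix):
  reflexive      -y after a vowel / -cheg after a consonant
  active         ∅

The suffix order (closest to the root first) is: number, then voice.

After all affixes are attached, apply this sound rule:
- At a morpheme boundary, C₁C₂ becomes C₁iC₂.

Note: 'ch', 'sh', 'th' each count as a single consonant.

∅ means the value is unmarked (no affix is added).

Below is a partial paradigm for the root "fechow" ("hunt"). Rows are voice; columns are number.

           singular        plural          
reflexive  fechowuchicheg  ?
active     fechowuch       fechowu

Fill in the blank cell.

Attach number plural -u → fechowu.
Attach voice reflexive -y (after vowel 'u') → fechowuy.
Epenthesis: no change.

fechowuy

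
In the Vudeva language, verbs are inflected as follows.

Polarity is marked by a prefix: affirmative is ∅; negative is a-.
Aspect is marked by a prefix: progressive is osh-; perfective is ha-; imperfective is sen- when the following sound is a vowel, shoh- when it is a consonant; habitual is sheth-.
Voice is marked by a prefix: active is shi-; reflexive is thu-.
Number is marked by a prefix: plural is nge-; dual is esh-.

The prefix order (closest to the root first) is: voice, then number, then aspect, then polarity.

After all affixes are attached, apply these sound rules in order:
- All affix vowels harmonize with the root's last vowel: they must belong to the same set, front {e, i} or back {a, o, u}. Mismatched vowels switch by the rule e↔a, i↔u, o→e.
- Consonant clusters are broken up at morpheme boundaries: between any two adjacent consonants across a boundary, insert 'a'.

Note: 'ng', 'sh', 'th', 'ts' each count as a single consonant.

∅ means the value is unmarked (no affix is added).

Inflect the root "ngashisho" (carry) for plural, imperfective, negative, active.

ashohangashungashisho

Attach voice active shi- → shingashisho.
Attach number plural nge- → ngeshingashisho.
Attach aspect imperfective shoh- (before consonant 'ng') → shohngeshingashisho.
Attach polarity negative a- → ashohngeshingashisho.
Apply vowel harmony: ashohngeshingashisho → ashohngashungashisho.
Apply epenthesis: ashohngashungashisho → ashohangashungashisho.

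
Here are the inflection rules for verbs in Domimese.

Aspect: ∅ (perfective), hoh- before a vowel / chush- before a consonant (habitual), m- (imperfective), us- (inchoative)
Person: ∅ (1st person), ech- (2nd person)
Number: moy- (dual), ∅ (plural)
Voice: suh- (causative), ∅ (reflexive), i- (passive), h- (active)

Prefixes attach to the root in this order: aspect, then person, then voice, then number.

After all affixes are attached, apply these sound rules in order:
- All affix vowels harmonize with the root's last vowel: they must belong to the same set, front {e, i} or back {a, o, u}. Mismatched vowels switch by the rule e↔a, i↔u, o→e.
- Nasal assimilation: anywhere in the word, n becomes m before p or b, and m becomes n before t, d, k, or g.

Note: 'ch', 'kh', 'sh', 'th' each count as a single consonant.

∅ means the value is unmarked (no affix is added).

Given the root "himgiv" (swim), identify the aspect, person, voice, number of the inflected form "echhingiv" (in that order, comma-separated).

Segment: ech-himgiv.
aspect: ∅ → perfective.
person: ech- → 2nd person.
voice: ∅ → reflexive.
number: ∅ → plural.

perfective, 2nd person, reflexive, plural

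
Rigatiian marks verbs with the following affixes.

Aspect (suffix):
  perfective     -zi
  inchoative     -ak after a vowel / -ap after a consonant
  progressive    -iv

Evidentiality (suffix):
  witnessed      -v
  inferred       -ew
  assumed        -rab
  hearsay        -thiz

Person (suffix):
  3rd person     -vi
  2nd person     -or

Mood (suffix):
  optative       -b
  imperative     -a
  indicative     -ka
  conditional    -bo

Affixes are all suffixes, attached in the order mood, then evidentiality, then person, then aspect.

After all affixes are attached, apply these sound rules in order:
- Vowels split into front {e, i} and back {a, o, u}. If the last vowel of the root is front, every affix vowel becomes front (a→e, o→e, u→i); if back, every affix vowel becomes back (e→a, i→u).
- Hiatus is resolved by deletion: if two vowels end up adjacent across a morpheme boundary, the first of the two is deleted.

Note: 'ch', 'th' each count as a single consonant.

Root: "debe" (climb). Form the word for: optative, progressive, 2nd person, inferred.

Attach mood optative -b → debeb.
Attach evidentiality inferred -ew → debebew.
Attach person 2nd person -or → debebewor.
Attach aspect progressive -iv → debebeworiv.
Apply vowel harmony: debebeworiv → debebeweriv.
Vowel deletion: no change.

debebeweriv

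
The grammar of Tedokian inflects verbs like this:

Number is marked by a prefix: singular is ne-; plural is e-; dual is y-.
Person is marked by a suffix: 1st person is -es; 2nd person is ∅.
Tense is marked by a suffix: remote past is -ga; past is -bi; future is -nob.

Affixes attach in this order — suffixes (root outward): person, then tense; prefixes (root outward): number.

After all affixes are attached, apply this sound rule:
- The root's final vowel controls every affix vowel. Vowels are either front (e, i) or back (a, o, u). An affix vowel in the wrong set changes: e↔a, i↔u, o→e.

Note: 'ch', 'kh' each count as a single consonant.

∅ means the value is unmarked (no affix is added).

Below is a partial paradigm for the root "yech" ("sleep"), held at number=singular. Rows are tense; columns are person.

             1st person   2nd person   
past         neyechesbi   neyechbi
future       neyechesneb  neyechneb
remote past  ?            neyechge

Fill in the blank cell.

Attach number singular ne- → neyech.
Attach person 1st person -es → neyeches.
Attach tense remote past -ga → neyechesga.
Apply vowel harmony: neyechesga → neyechesge.

neyechesge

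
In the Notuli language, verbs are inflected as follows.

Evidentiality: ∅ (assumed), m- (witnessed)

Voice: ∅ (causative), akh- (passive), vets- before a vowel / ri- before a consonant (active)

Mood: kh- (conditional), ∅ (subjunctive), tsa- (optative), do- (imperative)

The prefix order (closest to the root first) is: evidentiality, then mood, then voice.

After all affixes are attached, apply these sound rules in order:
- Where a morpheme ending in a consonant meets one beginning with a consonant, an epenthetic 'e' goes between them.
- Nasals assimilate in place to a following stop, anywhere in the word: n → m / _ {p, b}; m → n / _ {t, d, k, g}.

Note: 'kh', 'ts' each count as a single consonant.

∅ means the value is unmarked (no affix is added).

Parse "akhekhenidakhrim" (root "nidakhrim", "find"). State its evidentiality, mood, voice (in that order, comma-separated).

Segment: akh-kh-nidakhrim.
evidentiality: ∅ → assumed.
mood: kh- → conditional.
voice: akh- → passive.

assumed, conditional, passive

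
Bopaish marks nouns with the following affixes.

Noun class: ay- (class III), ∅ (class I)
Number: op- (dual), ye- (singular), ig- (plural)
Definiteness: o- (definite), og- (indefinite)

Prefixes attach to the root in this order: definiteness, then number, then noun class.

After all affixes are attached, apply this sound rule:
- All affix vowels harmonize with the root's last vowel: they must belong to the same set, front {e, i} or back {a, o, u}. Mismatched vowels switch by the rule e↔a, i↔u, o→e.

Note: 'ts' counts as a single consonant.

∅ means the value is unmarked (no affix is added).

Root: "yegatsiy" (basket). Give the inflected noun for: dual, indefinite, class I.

epegyegatsiy

Attach definiteness indefinite og- → ogyegatsiy.
Attach number dual op- → opogyegatsiy.
noun class = class I: zero marking, form stays opogyegatsiy.
Apply vowel harmony: opogyegatsiy → epegyegatsiy.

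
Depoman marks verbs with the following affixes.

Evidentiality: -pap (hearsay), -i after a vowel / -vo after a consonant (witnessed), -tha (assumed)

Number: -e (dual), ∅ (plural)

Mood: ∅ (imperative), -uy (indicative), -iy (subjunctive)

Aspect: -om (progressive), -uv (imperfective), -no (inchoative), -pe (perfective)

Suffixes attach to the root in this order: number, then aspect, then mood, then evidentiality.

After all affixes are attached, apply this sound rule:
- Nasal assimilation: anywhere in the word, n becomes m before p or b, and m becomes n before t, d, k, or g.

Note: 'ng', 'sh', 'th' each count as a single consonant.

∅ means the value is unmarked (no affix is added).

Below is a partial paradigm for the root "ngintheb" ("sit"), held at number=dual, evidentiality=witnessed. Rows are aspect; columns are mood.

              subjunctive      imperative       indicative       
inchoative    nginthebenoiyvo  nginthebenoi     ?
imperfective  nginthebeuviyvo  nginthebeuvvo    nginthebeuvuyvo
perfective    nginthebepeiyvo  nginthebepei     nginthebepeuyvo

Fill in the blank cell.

nginthebenouyvo

Attach number dual -e → nginthebe.
Attach aspect inchoative -no → nginthebeno.
Attach mood indicative -uy → nginthebenouy.
Attach evidentiality witnessed -vo (after consonant 'y') → nginthebenouyvo.
Nasal assimilation: no change.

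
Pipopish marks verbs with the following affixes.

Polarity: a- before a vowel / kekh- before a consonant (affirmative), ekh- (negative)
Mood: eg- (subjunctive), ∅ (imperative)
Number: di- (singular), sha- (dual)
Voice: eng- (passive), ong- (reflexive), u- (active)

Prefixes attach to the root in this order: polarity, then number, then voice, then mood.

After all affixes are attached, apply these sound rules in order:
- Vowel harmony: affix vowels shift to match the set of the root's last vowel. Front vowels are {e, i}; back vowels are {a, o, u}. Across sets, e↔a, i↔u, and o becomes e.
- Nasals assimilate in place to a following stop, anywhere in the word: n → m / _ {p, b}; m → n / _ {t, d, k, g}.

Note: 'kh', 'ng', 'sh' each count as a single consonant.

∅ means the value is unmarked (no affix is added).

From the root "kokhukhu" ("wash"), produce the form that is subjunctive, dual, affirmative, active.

Attach polarity affirmative kekh- (before consonant 'k') → kekhkokhukhu.
Attach number dual sha- → shakekhkokhukhu.
Attach voice active u- → ushakekhkokhukhu.
Attach mood subjunctive eg- → egushakekhkokhukhu.
Apply vowel harmony: egushakekhkokhukhu → agushakakhkokhukhu.
Nasal assimilation: no change.

agushakakhkokhukhu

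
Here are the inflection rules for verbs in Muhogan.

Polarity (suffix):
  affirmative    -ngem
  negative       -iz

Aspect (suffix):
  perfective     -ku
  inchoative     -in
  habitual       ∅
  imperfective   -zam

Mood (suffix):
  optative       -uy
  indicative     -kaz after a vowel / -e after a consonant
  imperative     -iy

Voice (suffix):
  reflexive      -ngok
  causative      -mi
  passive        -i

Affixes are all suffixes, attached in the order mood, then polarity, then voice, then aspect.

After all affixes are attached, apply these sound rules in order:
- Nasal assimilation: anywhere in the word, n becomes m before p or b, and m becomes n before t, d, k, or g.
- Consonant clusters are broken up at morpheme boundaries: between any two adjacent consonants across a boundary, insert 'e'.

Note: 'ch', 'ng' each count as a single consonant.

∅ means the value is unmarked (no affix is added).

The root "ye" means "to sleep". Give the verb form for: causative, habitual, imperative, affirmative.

yeiyengememi

Attach mood imperative -iy → yeiy.
Attach polarity affirmative -ngem → yeiyngem.
Attach voice causative -mi → yeiyngemmi.
aspect = habitual: zero marking, form stays yeiyngemmi.
Nasal assimilation: no change.
Apply epenthesis: yeiyngemmi → yeiyengememi.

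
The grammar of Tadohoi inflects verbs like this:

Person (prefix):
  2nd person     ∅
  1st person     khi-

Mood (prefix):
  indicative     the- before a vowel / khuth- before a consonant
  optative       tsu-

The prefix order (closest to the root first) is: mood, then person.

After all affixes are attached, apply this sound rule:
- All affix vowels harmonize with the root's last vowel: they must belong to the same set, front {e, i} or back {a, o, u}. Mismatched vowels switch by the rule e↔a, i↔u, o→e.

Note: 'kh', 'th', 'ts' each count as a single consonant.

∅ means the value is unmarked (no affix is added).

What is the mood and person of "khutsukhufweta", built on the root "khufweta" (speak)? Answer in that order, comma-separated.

Segment: khi-tsu-khufweta.
mood: tsu- → optative.
person: khi- → 1st person.

optative, 1st person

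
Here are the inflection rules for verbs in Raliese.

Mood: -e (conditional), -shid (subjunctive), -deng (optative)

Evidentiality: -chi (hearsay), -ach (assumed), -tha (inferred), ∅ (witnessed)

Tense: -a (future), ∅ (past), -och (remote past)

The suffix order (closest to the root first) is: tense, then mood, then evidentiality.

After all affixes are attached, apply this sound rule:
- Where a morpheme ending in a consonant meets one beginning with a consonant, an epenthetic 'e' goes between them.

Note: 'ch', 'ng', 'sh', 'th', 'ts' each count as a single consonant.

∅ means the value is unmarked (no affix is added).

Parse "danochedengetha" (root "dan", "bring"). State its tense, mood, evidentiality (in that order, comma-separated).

Segment: dan-och-deng-tha.
tense: -och → remote past.
mood: -deng → optative.
evidentiality: -tha → inferred.

remote past, optative, inferred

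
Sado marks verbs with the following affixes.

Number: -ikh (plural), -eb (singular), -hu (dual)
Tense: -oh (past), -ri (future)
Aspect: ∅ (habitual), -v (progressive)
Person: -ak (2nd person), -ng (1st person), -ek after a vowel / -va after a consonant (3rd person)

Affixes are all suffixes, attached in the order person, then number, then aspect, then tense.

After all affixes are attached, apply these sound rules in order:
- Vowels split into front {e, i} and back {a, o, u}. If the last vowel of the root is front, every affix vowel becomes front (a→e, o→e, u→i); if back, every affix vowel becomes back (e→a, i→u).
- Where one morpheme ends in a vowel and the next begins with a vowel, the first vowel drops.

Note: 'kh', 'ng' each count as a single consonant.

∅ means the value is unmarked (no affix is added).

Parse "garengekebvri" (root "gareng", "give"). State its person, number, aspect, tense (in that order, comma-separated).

Segment: gareng-ak-eb-v-ri.
person: -ak → 2nd person.
number: -eb → singular.
aspect: -v → progressive.
tense: -ri → future.

2nd person, singular, progressive, future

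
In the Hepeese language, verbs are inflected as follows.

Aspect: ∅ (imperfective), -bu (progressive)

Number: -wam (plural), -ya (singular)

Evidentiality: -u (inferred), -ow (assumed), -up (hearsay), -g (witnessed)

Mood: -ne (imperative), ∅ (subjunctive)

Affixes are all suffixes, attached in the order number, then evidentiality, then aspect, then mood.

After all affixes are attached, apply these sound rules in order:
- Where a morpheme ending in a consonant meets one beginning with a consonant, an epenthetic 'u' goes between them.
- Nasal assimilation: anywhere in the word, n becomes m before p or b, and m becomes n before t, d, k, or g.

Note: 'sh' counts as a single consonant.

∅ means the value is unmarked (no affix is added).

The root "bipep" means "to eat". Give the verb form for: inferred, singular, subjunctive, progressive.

bipepuyaubu

Attach number singular -ya → bipepya.
Attach evidentiality inferred -u → bipepyau.
Attach aspect progressive -bu → bipepyaubu.
mood = subjunctive: zero marking, form stays bipepyaubu.
Apply epenthesis: bipepyaubu → bipepuyaubu.
Nasal assimilation: no change.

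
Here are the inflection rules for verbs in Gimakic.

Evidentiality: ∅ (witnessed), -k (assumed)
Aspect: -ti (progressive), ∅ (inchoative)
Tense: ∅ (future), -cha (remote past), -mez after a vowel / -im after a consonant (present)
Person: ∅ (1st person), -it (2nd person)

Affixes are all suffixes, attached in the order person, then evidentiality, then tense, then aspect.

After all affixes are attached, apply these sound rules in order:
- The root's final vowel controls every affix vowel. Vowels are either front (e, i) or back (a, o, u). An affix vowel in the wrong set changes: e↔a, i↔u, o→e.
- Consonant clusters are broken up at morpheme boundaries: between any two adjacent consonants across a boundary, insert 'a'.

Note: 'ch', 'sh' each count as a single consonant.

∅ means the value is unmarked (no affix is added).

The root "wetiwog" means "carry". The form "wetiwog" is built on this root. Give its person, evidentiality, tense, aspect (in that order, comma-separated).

1st person, witnessed, future, inchoative

Segment: wetiwog.
person: ∅ → 1st person.
evidentiality: ∅ → witnessed.
tense: ∅ → future.
aspect: ∅ → inchoative.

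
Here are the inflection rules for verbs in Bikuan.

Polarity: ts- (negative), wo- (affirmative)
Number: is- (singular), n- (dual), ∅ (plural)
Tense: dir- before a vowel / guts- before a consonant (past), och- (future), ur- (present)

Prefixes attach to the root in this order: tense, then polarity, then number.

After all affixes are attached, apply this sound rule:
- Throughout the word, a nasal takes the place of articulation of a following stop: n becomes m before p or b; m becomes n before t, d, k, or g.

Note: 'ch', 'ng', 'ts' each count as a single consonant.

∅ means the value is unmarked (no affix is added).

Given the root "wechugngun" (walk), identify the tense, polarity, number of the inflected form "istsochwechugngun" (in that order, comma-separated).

future, negative, singular

Segment: is-ts-och-wechugngun.
tense: och- → future.
polarity: ts- → negative.
number: is- → singular.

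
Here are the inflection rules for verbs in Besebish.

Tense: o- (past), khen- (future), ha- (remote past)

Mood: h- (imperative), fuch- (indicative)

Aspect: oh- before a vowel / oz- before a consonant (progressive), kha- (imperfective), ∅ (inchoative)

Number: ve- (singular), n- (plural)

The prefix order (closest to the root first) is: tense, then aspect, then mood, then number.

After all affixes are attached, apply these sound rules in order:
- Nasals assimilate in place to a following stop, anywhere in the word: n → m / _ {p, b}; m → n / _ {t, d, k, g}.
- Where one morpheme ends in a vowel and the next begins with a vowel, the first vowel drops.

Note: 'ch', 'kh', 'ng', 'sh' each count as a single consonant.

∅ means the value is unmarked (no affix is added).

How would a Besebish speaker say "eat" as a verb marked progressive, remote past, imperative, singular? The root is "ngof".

Attach tense remote past ha- → hangof.
Attach aspect progressive oz- (before consonant 'h') → ozhangof.
Attach mood imperative h- → hozhangof.
Attach number singular ve- → vehozhangof.
Nasal assimilation: no change.
Vowel deletion: no change.

vehozhangof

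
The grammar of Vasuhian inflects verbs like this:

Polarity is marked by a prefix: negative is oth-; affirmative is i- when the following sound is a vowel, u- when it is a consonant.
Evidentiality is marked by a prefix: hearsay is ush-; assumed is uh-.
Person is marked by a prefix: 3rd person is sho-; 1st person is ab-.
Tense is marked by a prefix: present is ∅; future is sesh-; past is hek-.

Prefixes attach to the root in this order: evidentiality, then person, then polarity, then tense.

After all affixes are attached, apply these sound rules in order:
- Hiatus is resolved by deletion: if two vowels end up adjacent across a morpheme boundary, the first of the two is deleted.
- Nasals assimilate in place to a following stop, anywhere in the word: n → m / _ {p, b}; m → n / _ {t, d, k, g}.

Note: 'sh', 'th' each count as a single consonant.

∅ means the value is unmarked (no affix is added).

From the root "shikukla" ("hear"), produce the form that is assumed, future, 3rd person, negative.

Attach evidentiality assumed uh- → uhshikukla.
Attach person 3rd person sho- → shouhshikukla.
Attach polarity negative oth- → othshouhshikukla.
Attach tense future sesh- → seshothshouhshikukla.
Apply vowel deletion: seshothshouhshikukla → seshothshuhshikukla.
Nasal assimilation: no change.

seshothshuhshikukla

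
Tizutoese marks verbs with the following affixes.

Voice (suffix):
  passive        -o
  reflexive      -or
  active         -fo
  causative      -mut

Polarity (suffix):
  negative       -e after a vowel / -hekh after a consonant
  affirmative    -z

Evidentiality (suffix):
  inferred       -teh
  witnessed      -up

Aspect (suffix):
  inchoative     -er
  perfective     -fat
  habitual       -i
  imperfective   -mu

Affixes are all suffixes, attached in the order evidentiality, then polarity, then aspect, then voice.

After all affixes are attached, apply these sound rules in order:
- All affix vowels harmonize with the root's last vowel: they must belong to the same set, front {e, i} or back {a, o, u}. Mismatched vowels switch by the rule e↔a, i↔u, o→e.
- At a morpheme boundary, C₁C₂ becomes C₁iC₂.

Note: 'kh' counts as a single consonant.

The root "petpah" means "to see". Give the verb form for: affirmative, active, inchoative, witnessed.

Attach evidentiality witnessed -up → petpahup.
Attach polarity affirmative -z → petpahupz.
Attach aspect inchoative -er → petpahupzer.
Attach voice active -fo → petpahupzerfo.
Apply vowel harmony: petpahupzerfo → petpahupzarfo.
Apply epenthesis: petpahupzarfo → petpahupizarifo.

petpahupizarifo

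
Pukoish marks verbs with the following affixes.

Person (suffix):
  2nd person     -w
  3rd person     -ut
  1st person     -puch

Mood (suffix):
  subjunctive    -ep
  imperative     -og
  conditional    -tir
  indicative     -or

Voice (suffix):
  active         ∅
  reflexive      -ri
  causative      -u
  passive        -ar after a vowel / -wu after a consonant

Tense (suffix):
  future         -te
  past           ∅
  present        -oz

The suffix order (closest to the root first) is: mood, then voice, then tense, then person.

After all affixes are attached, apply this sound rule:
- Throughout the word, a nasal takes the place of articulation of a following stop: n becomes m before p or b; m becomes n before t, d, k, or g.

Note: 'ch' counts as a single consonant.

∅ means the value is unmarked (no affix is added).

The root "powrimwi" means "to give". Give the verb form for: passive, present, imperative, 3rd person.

Attach mood imperative -og → powrimwiog.
Attach voice passive -wu (after consonant 'g') → powrimwiogwu.
Attach tense present -oz → powrimwiogwuoz.
Attach person 3rd person -ut → powrimwiogwuozut.
Nasal assimilation: no change.

powrimwiogwuozut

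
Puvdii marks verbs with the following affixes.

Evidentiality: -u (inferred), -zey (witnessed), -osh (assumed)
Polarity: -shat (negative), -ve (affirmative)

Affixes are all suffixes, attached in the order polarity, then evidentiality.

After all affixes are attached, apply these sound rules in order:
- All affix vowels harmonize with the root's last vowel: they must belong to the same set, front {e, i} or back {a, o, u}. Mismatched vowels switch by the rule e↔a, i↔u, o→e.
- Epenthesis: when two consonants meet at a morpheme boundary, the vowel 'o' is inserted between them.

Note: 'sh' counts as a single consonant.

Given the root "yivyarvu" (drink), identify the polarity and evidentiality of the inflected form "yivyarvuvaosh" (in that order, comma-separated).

Segment: yivyarvu-ve-osh.
polarity: -ve → affirmative.
evidentiality: -osh → assumed.

affirmative, assumed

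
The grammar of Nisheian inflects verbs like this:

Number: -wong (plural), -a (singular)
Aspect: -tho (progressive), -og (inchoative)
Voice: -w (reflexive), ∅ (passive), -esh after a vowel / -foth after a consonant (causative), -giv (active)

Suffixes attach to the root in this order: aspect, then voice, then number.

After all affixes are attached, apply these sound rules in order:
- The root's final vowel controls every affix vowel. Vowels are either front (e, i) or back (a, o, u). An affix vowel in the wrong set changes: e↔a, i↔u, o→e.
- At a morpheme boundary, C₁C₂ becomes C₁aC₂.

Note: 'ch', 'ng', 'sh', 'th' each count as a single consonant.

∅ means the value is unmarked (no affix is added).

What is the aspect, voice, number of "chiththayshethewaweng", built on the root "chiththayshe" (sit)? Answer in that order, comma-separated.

progressive, reflexive, plural

Segment: chiththayshe-tho-w-wong.
aspect: -tho → progressive.
voice: -w → reflexive.
number: -wong → plural.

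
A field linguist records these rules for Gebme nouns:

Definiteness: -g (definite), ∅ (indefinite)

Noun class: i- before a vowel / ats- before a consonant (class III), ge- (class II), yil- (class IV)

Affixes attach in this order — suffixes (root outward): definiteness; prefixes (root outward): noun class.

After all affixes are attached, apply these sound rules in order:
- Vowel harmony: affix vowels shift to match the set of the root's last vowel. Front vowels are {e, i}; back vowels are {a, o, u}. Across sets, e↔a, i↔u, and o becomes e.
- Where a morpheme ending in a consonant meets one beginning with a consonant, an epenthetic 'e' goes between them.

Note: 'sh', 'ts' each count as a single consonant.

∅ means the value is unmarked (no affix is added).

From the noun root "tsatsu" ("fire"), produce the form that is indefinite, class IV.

yuletsatsu

Attach noun class class IV yil- → yiltsatsu.
definiteness = indefinite: zero marking, form stays yiltsatsu.
Apply vowel harmony: yiltsatsu → yultsatsu.
Apply epenthesis: yultsatsu → yuletsatsu.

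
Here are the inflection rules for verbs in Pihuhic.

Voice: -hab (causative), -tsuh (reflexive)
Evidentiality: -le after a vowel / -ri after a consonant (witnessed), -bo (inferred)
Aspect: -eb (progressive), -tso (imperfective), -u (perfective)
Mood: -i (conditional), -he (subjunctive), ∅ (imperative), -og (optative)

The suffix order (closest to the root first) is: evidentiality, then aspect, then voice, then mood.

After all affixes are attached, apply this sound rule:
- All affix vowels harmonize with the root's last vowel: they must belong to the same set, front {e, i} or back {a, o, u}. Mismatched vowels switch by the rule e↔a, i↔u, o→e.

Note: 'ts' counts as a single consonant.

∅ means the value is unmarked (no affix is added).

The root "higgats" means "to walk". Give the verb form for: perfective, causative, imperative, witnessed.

Attach evidentiality witnessed -ri (after consonant 'ts') → higgatsri.
Attach aspect perfective -u → higgatsriu.
Attach voice causative -hab → higgatsriuhab.
mood = imperative: zero marking, form stays higgatsriuhab.
Apply vowel harmony: higgatsriuhab → higgatsruuhab.

higgatsruuhab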